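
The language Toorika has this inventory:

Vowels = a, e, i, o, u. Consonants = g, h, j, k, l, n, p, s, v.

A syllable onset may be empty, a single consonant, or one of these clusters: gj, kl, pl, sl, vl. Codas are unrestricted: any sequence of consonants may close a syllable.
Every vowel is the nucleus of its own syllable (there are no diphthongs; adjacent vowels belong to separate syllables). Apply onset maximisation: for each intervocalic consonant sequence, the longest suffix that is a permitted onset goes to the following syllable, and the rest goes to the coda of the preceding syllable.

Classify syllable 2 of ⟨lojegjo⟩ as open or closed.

Nuclei (vowels): o, e, o → 3 syllables.
Between /o/ (V1) and /e/ (V2): /j/ → onset of the next syllable (single consonants are always licit onsets).
Between /e/ (V2) and /o/ (V3): /gj/ is a licit onset in full, so it all attaches to the next syllable.
Putting it together: lo.je.gjo.
Syllable 2 is /je/; it ends in its nucleus with no coda, so it is open.

open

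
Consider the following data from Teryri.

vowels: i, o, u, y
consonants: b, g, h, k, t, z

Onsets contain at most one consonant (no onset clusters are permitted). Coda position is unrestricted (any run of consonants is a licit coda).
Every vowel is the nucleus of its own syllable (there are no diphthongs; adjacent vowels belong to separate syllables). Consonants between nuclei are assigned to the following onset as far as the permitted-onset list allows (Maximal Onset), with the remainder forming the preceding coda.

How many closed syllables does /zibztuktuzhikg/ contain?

The vowels are i, u, u, i — 4 nuclei, so 4 syllables.
/i…u/ gap (V1→V2): cluster /bzt/ — the longest permitted-onset suffix is /t/; onset = /t/, preceding coda = /bz/.
/u…u/ gap (V2→V3): cluster /kt/ — the longest permitted-onset suffix is /t/; onset = /t/, preceding coda = /k/.
/u…i/ gap (V3→V4): cluster /zh/ — the longest permitted-onset suffix is /h/; onset = /h/, preceding coda = /z/.
Result: zibz.tuk.tuz.hikg.
Classifying each syllable: /zibz/ (closed), /tuk/ (closed), /tuz/ (closed), /hikg/ (closed).
Closed syllables: 4.

4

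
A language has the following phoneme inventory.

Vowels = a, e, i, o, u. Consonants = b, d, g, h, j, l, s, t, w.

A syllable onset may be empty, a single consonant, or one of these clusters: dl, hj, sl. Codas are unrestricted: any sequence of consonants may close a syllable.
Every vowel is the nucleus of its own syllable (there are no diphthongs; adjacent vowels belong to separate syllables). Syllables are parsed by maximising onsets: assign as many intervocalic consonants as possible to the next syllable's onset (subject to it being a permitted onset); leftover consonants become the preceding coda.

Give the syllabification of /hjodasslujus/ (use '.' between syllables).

hjo.das.slu.jus

Nuclei (vowels): o, a, u, u → 4 syllables.
/o…a/ gap (V1→V2): /d/ is a single consonant, so it becomes the next onset.
/a…u/ gap (V2→V3): cluster /ssl/ — the longest permitted-onset suffix is /sl/; onset = /sl/, preceding coda = /s/.
/u…u/ gap (V3→V4): just /j/ — single C goes to the following onset.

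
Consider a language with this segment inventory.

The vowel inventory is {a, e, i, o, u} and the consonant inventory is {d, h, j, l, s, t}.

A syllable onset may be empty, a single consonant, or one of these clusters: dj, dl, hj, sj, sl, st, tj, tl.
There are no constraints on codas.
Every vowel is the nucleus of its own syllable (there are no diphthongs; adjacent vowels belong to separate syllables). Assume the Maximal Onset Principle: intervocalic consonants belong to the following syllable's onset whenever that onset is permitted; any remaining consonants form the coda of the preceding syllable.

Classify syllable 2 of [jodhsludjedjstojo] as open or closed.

open

Vowels present: o, u, e, o, o; each is a nucleus, giving 5 syllables.
V1 /o/ – V2 /u/: cluster /dhsl/ — the longest permitted-onset suffix is /sl/; onset = /sl/, preceding coda = /dh/.
V2 /u/ – V3 /e/: /dj/ — entire cluster is a permitted onset → onset /dj/, coda ∅.
V3 /e/ – V4 /o/: /djst/ — longest licit onset from the right is /st/, leaving /dj/ as coda.
V4 /o/ – V5 /o/: /j/ → onset of the next syllable (single consonants are always licit onsets).
So the parse is jodh.slu.djedj.sto.jo.
Syllable 2 is /slu/; it ends in its nucleus with no coda, so it is open.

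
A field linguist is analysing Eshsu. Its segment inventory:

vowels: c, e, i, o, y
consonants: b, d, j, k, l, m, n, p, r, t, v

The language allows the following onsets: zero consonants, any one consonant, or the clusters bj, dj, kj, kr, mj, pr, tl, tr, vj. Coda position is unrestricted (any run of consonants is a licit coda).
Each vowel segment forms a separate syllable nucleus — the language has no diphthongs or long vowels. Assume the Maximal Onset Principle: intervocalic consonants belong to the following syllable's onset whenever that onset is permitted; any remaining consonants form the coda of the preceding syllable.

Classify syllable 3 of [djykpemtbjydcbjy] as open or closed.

open

Nuclei (vowels): y, e, y, c, y → 5 syllables.
σ1/σ2 boundary: /kp/; trying suffixes from longest down, /p/ is the first permitted one, so coda /k/ | onset /p/.
σ2/σ3 boundary: /mtbj/ splits as /mt/ + /bj/ (/bj/ is the longest suffix that is a licit onset).
σ3/σ4 boundary: just /d/ — single C goes to the following onset.
σ4/σ5 boundary: /bj/ is a licit onset in full, so it all attaches to the next syllable.
Putting it together: djyk.pemt.bjy.dc.bjy.
Syllable 3 is /bjy/; it ends in its nucleus with no coda, so it is open.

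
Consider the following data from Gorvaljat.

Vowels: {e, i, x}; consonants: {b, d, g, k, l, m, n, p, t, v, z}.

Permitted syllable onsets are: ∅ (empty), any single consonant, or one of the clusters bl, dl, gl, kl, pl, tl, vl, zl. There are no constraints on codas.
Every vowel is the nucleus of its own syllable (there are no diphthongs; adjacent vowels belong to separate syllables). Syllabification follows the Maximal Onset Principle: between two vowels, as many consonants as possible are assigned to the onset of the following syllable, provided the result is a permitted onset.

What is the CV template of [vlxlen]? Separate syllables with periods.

CCV.CVC

The vowels are x, e — 2 nuclei, so 2 syllables.
σ1/σ2 boundary: just /l/ — single C goes to the following onset.
So the parse is vlx.len.
Mapping each syllable to C/V: /vlx/ → CCV, /len/ → CVC.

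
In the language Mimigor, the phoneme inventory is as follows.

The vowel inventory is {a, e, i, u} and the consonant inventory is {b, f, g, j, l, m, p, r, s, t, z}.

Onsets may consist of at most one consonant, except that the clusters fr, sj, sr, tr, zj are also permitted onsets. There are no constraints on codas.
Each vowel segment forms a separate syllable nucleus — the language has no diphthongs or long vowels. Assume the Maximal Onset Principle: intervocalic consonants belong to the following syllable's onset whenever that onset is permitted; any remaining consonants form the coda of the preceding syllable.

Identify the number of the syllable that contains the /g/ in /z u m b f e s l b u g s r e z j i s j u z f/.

Vowels present: u, e, u, e, i, u; each is a nucleus, giving 6 syllables.
/u…e/ gap (V1→V2): /mbf/ — longest licit onset from the right is /f/, leaving /mb/ as coda.
/e…u/ gap (V2→V3): /slb/ — longest licit onset from the right is /b/, leaving /sl/ as coda.
/u…e/ gap (V3→V4): /gsr/ splits as /g/ + /sr/ (/sr/ is the longest suffix that is a licit onset).
/e…i/ gap (V4→V5): /zj/ is a licit onset in full, so it all attaches to the next syllable.
/i…u/ gap (V5→V6): cluster /sj/ — /sj/ is itself a permitted onset, so the whole cluster goes right; preceding coda = ∅.
Result: zumb.fesl.bug.sre.zji.sjuzf.
The /g/ is in the coda of syllable 3 (/bug/).

3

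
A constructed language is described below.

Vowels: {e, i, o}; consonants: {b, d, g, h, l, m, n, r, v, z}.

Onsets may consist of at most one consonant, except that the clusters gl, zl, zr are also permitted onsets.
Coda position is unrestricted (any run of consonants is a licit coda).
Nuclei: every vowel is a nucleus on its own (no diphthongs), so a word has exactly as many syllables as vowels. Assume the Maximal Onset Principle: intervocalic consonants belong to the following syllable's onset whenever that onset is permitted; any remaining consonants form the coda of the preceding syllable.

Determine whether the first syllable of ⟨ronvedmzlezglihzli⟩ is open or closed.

The vowels are o, e, e, i, i — 5 nuclei, so 5 syllables.
σ1/σ2 boundary: /nv/ — longest licit onset from the right is /v/, leaving /n/ as coda.
σ2/σ3 boundary: /dmzl/; trying suffixes from longest down, /zl/ is the first permitted one, so coda /dm/ | onset /zl/.
σ3/σ4 boundary: cluster /zgl/ — the longest permitted-onset suffix is /gl/; onset = /gl/, preceding coda = /z/.
σ4/σ5 boundary: /hzl/; trying suffixes from longest down, /zl/ is the first permitted one, so coda /h/ | onset /zl/.
Result: ron.vedm.zlez.glih.zli.
Syllable 1 is /ron/ with coda /n/, so it is closed.

closed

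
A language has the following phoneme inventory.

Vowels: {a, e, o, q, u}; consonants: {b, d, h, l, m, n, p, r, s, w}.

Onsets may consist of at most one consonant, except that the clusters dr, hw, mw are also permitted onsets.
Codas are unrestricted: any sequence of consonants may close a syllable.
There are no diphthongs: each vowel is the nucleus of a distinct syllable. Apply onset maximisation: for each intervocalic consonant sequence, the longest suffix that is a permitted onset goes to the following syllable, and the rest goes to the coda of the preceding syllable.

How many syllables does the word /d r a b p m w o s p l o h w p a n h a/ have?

The vowels are a, o, o, a, a — 5 nuclei, so 5 syllables.

5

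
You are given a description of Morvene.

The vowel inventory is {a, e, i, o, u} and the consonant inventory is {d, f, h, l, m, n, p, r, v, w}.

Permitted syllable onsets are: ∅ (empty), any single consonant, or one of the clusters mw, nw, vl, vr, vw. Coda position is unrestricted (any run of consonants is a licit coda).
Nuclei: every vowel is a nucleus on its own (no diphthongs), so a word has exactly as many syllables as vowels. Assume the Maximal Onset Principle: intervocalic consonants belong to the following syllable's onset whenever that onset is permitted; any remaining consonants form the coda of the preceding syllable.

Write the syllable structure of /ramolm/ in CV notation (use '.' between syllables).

The vowels are a, o — 2 nuclei, so 2 syllables.
V1 /a/ – V2 /o/: /m/ → onset of the next syllable (single consonants are always licit onsets).
So the parse is ra.molm.
Mapping each syllable to C/V: /ra/ → CV, /molm/ → CVCC.

CV.CVCC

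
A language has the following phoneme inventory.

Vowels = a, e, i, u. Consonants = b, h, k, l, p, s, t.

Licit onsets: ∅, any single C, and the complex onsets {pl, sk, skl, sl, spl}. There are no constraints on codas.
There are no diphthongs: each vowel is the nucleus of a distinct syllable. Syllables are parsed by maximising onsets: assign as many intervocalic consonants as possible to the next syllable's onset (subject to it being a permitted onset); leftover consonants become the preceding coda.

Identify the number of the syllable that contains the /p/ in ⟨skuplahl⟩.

The vowels are u, a — 2 nuclei, so 2 syllables.
Between /u/ (V1) and /a/ (V2): cluster /pl/ — /pl/ is itself a permitted onset, so the whole cluster goes right; preceding coda = ∅.
So the parse is sku.plahl.
The /p/ is in the onset of syllable 2 (/plahl/).

2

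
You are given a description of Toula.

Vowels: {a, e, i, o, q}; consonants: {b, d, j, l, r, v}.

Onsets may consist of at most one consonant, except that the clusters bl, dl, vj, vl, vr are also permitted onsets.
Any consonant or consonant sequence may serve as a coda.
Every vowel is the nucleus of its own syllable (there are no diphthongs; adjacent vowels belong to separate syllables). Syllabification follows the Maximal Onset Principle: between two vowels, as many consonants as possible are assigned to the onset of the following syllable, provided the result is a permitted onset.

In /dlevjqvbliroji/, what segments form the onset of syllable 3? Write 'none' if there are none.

bl

Vowels present: e, q, i, o, i; each is a nucleus, giving 5 syllables.
/e…q/ gap (V1→V2): /vj/ is a licit onset in full, so it all attaches to the next syllable.
/q…i/ gap (V2→V3): cluster /vbl/ — the longest permitted-onset suffix is /bl/; onset = /bl/, preceding coda = /v/.
/i…o/ gap (V3→V4): /r/ is a single consonant, so it becomes the next onset.
/o…i/ gap (V4→V5): /j/ is a single consonant, so it becomes the next onset.
So the parse is dle.vjqv.bli.ro.ji.
Syllable 3 is /bli/: onset /bl/, nucleus /i/, coda ∅.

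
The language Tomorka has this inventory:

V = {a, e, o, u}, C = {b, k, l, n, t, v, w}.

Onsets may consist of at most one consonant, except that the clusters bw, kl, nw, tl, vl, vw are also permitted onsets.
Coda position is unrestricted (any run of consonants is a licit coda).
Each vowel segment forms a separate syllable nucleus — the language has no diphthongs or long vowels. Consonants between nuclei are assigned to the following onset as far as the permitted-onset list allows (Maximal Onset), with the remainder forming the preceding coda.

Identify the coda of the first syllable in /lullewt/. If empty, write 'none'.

Nuclei (vowels): u, e → 2 syllables.
Between /u/ (V1) and /e/ (V2): /ll/; trying suffixes from longest down, /l/ is the first permitted one, so coda /l/ | onset /l/.
Putting it together: lul.lewt.
Syllable 1 is /lul/: onset /l/, nucleus /u/, coda /l/.

l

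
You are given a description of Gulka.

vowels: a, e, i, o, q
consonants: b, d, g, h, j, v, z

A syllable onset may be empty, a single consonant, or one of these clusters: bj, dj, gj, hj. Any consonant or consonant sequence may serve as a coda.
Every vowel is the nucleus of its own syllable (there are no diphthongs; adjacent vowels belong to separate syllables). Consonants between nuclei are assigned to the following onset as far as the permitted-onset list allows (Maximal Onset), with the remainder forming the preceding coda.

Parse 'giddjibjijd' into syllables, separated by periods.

Vowels present: i, i, i; each is a nucleus, giving 3 syllables.
/i…i/ gap (V1→V2): cluster /ddj/ — the longest permitted-onset suffix is /dj/; onset = /dj/, preceding coda = /d/.
/i…i/ gap (V2→V3): /bj/ — entire cluster is a permitted onset → onset /bj/, coda ∅.

gid.dji.bjijd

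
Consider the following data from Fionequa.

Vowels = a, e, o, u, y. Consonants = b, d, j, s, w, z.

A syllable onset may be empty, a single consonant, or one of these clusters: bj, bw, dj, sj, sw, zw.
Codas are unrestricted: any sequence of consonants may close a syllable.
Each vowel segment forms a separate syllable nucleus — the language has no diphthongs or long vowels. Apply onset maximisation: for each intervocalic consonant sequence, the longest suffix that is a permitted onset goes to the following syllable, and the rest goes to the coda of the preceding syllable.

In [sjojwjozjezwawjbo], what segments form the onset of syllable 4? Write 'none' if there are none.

Nuclei (vowels): o, o, e, a, o → 5 syllables.
V1 /o/ – V2 /o/: /jwj/ — longest licit onset from the right is /j/, leaving /jw/ as coda.
V2 /o/ – V3 /e/: /zj/; trying suffixes from longest down, /j/ is the first permitted one, so coda /z/ | onset /j/.
V3 /e/ – V4 /a/: /zw/ — entire cluster is a permitted onset → onset /zw/, coda ∅.
V4 /a/ – V5 /o/: /wjb/; trying suffixes from longest down, /b/ is the first permitted one, so coda /wj/ | onset /b/.
Putting it together: sjojw.joz.je.zwawj.bo.
Syllable 4 is /zwawj/: onset /zw/, nucleus /a/, coda /wj/.

zw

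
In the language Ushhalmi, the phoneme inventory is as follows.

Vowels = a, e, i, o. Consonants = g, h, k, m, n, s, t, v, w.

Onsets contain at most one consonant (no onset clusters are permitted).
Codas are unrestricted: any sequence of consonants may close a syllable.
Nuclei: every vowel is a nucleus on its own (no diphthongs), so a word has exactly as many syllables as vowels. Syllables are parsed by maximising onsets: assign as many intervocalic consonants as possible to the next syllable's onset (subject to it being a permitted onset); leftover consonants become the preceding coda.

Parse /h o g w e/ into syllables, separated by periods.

Nuclei (vowels): o, e → 2 syllables.
σ1/σ2 boundary: /gw/ — longest licit onset from the right is /w/, leaving /g/ as coda.

hog.we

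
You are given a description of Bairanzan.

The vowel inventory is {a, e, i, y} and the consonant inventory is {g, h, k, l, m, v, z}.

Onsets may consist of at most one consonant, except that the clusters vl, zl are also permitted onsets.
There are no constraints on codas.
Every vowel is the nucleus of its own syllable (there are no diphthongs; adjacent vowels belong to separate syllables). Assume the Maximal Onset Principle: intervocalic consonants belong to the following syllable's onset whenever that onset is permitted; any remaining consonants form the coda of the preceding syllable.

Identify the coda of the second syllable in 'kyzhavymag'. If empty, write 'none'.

none

Vowels present: y, a, y, a; each is a nucleus, giving 4 syllables.
Between /y/ (V1) and /a/ (V2): /zh/; trying suffixes from longest down, /h/ is the first permitted one, so coda /z/ | onset /h/.
Between /a/ (V2) and /y/ (V3): just /v/ — single C goes to the following onset.
Between /y/ (V3) and /a/ (V4): /m/ → onset of the next syllable (single consonants are always licit onsets).
So the parse is kyz.ha.vy.mag.
Syllable 2 is /ha/: onset /h/, nucleus /a/, coda ∅.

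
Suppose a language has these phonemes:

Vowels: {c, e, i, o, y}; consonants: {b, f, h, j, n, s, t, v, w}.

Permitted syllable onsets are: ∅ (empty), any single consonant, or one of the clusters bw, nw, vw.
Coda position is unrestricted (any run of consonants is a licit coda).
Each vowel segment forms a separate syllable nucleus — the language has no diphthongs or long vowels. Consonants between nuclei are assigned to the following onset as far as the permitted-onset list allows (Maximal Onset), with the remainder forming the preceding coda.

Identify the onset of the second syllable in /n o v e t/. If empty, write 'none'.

v

The vowels are o, e — 2 nuclei, so 2 syllables.
Between /o/ (V1) and /e/ (V2): /v/ is a single consonant, so it becomes the next onset.
Result: no.vet.
Syllable 2 is /vet/: onset /v/, nucleus /e/, coda /t/.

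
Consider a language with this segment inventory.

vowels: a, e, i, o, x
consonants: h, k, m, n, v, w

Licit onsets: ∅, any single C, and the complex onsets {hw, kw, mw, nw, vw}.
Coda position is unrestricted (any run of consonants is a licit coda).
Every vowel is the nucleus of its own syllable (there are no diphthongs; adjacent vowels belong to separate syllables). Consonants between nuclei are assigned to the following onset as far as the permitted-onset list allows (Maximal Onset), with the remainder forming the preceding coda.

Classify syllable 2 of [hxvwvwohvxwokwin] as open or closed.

The vowels are x, o, x, o, i — 5 nuclei, so 5 syllables.
/x…o/ gap (V1→V2): /vwvw/ splits as /vw/ + /vw/ (/vw/ is the longest suffix that is a licit onset).
/o…x/ gap (V2→V3): cluster /hv/ — the longest permitted-onset suffix is /v/; onset = /v/, preceding coda = /h/.
/x…o/ gap (V3→V4): /w/ is a single consonant, so it becomes the next onset.
/o…i/ gap (V4→V5): /kw/ is a licit onset in full, so it all attaches to the next syllable.
Result: hxvw.vwoh.vx.wo.kwin.
Syllable 2 is /vwoh/ with coda /h/, so it is closed.

closed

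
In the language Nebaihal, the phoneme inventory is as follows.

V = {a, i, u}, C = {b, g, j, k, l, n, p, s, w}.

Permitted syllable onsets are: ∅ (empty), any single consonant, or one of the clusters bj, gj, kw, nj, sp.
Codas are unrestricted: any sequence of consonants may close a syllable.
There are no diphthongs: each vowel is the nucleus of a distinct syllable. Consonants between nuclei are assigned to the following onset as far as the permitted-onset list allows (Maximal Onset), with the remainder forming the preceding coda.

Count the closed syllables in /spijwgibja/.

1

Nuclei (vowels): i, i, a → 3 syllables.
σ1/σ2 boundary: cluster /jwg/ — the longest permitted-onset suffix is /g/; onset = /g/, preceding coda = /jw/.
σ2/σ3 boundary: /bj/ is a licit onset in full, so it all attaches to the next syllable.
Putting it together: spijw.gi.bja.
Classifying each syllable: /spijw/ (closed), /gi/ (open), /bja/ (open).
Closed syllables: 1.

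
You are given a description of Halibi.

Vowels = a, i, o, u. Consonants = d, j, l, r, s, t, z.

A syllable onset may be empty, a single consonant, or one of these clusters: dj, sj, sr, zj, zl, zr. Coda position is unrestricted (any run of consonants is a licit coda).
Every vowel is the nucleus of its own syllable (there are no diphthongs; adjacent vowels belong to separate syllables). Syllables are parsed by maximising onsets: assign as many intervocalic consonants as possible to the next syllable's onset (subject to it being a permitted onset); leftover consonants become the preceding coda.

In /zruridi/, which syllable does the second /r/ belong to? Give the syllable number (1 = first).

2

Nuclei (vowels): u, i, i → 3 syllables.
σ1/σ2 boundary: just /r/ — single C goes to the following onset.
σ2/σ3 boundary: /d/ → onset of the next syllable (single consonants are always licit onsets).
Syllabification: zru.ri.di.
The second /r/ is in the onset of syllable 2 (/ri/).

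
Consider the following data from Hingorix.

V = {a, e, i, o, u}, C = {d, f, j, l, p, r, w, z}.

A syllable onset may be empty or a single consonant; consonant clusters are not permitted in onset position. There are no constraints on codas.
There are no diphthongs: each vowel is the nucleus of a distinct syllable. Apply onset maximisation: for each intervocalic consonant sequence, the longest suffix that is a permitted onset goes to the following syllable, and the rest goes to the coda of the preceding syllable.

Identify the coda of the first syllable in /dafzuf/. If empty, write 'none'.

f

The vowels are a, u — 2 nuclei, so 2 syllables.
V1 /a/ – V2 /u/: cluster /fz/ — the longest permitted-onset suffix is /z/; onset = /z/, preceding coda = /f/.
So the parse is daf.zuf.
Syllable 1 is /daf/: onset /d/, nucleus /a/, coda /f/.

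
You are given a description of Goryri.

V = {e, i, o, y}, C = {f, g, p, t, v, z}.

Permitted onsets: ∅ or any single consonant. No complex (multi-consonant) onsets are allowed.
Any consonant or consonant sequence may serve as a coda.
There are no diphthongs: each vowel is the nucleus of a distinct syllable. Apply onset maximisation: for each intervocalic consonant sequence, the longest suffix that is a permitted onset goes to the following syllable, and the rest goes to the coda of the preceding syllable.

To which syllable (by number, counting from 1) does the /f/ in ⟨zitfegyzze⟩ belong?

Nuclei (vowels): i, e, y, e → 4 syllables.
V1 /i/ – V2 /e/: /tf/ splits as /t/ + /f/ (/f/ is the longest suffix that is a licit onset).
V2 /e/ – V3 /y/: /g/ → onset of the next syllable (single consonants are always licit onsets).
V3 /y/ – V4 /e/: cluster /zz/ — the longest permitted-onset suffix is /z/; onset = /z/, preceding coda = /z/.
Putting it together: zit.fe.gyz.ze.
The /f/ is in the onset of syllable 2 (/fe/).

2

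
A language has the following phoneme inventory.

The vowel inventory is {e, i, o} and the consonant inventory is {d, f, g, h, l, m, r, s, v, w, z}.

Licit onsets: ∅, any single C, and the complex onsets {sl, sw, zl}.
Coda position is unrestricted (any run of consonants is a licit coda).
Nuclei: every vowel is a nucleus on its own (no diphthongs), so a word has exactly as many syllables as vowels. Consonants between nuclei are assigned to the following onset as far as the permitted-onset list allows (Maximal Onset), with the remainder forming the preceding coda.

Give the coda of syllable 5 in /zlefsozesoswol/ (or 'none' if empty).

l

Nuclei (vowels): e, o, e, o, o → 5 syllables.
σ1/σ2 boundary: /fs/ splits as /f/ + /s/ (/s/ is the longest suffix that is a licit onset).
σ2/σ3 boundary: just /z/ — single C goes to the following onset.
σ3/σ4 boundary: /s/ is a single consonant, so it becomes the next onset.
σ4/σ5 boundary: cluster /sw/ — /sw/ is itself a permitted onset, so the whole cluster goes right; preceding coda = ∅.
So the parse is zlef.so.ze.so.swol.
Syllable 5 is /swol/: onset /sw/, nucleus /o/, coda /l/.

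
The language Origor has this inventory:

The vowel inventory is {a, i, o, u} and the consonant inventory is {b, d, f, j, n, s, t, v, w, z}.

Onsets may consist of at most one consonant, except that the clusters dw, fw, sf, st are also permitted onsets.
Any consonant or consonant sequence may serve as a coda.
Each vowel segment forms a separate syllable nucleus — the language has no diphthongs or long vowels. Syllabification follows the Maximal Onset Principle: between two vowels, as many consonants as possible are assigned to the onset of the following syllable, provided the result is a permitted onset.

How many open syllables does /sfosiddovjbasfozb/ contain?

The vowels are o, i, o, a, o — 5 nuclei, so 5 syllables.
/o…i/ gap (V1→V2): /s/ → onset of the next syllable (single consonants are always licit onsets).
/i…o/ gap (V2→V3): cluster /dd/ — the longest permitted-onset suffix is /d/; onset = /d/, preceding coda = /d/.
/o…a/ gap (V3→V4): /vjb/; trying suffixes from longest down, /b/ is the first permitted one, so coda /vj/ | onset /b/.
/a…o/ gap (V4→V5): /sf/ — entire cluster is a permitted onset → onset /sf/, coda ∅.
Putting it together: sfo.sid.dovj.ba.sfozb.
Classifying each syllable: /sfo/ (open), /sid/ (closed), /dovj/ (closed), /ba/ (open), /sfozb/ (closed).
Open syllables: 2.

2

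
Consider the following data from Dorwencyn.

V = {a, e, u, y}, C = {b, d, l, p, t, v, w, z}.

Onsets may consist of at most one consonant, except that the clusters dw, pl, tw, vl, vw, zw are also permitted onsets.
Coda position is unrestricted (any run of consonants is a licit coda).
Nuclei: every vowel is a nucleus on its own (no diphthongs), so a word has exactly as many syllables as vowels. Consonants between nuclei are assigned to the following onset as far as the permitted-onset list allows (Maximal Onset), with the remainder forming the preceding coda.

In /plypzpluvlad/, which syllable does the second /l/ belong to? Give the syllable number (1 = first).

Vowels present: y, u, a; each is a nucleus, giving 3 syllables.
Between /y/ (V1) and /u/ (V2): /pzpl/ splits as /pz/ + /pl/ (/pl/ is the longest suffix that is a licit onset).
Between /u/ (V2) and /a/ (V3): /vl/ — entire cluster is a permitted onset → onset /vl/, coda ∅.
Putting it together: plypz.plu.vlad.
The second /l/ is in the onset of syllable 2 (/plu/).

2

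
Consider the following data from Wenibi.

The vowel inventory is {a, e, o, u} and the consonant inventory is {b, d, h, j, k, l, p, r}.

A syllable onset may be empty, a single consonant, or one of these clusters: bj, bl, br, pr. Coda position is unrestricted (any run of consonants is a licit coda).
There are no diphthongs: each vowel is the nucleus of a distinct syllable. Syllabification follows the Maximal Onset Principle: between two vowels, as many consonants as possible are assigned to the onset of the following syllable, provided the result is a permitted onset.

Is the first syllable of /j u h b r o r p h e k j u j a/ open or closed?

closed

The vowels are u, o, e, u, a — 5 nuclei, so 5 syllables.
σ1/σ2 boundary: cluster /hbr/ — the longest permitted-onset suffix is /br/; onset = /br/, preceding coda = /h/.
σ2/σ3 boundary: /rph/ — longest licit onset from the right is /h/, leaving /rp/ as coda.
σ3/σ4 boundary: /kj/; trying suffixes from longest down, /j/ is the first permitted one, so coda /k/ | onset /j/.
σ4/σ5 boundary: /j/ → onset of the next syllable (single consonants are always licit onsets).
So the parse is juh.brorp.hek.ju.ja.
Syllable 1 is /juh/ with coda /h/, so it is closed.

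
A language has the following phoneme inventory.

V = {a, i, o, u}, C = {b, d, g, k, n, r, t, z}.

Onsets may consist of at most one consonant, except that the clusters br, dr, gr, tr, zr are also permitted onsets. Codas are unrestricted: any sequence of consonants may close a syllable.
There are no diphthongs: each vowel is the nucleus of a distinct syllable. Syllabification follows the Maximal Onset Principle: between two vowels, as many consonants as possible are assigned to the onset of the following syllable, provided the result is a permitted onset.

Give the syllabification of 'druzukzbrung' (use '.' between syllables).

Vowels present: u, u, u; each is a nucleus, giving 3 syllables.
/u…u/ gap (V1→V2): just /z/ — single C goes to the following onset.
/u…u/ gap (V2→V3): cluster /kzbr/ — the longest permitted-onset suffix is /br/; onset = /br/, preceding coda = /kz/.

dru.zukz.brung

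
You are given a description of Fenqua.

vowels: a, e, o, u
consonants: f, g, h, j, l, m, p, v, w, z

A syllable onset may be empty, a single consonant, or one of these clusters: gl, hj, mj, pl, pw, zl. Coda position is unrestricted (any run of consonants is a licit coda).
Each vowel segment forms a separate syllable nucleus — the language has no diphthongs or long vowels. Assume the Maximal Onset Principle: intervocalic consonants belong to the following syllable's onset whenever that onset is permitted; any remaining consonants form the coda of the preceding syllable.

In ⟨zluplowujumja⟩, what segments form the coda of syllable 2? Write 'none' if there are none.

none

Vowels present: u, o, u, u, a; each is a nucleus, giving 5 syllables.
Between /u/ (V1) and /o/ (V2): /pl/ — entire cluster is a permitted onset → onset /pl/, coda ∅.
Between /o/ (V2) and /u/ (V3): just /w/ — single C goes to the following onset.
Between /u/ (V3) and /u/ (V4): just /j/ — single C goes to the following onset.
Between /u/ (V4) and /a/ (V5): cluster /mj/ — /mj/ is itself a permitted onset, so the whole cluster goes right; preceding coda = ∅.
Result: zlu.plo.wu.ju.mja.
Syllable 2 is /plo/: onset /pl/, nucleus /o/, coda ∅.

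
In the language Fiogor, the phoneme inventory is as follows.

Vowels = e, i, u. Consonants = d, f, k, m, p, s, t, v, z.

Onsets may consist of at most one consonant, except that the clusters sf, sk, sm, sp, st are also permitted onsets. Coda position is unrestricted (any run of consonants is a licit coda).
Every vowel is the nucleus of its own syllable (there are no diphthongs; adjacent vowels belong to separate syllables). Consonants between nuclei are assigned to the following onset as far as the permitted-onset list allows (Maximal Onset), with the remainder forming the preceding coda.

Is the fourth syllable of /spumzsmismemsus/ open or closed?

closed

Nuclei (vowels): u, i, e, u → 4 syllables.
V1 /u/ – V2 /i/: /mzsm/ — longest licit onset from the right is /sm/, leaving /mz/ as coda.
V2 /i/ – V3 /e/: /sm/ — entire cluster is a permitted onset → onset /sm/, coda ∅.
V3 /e/ – V4 /u/: /ms/ — longest licit onset from the right is /s/, leaving /m/ as coda.
Putting it together: spumz.smi.smem.sus.
Syllable 4 is /sus/ with coda /s/, so it is closed.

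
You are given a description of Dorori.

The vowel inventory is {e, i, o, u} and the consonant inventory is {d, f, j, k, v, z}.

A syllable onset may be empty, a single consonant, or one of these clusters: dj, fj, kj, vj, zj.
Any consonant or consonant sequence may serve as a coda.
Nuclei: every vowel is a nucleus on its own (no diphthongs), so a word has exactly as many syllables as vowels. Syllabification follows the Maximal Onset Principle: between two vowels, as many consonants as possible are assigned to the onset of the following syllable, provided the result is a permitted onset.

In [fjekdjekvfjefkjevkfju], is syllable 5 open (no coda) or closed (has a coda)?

open

Vowels present: e, e, e, e, u; each is a nucleus, giving 5 syllables.
σ1/σ2 boundary: /kdj/; trying suffixes from longest down, /dj/ is the first permitted one, so coda /k/ | onset /dj/.
σ2/σ3 boundary: cluster /kvfj/ — the longest permitted-onset suffix is /fj/; onset = /fj/, preceding coda = /kv/.
σ3/σ4 boundary: /fkj/ — longest licit onset from the right is /kj/, leaving /f/ as coda.
σ4/σ5 boundary: /vkfj/; trying suffixes from longest down, /fj/ is the first permitted one, so coda /vk/ | onset /fj/.
Result: fjek.djekv.fjef.kjevk.fju.
Syllable 5 is /fju/; it ends in its nucleus with no coda, so it is open.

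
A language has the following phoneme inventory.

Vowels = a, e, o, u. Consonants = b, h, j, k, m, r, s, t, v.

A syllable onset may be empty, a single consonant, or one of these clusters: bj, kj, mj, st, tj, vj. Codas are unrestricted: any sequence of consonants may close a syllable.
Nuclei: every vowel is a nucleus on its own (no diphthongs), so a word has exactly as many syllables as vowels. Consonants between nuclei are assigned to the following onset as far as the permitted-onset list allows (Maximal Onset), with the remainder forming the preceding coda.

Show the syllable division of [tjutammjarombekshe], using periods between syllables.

tju.tam.mja.rom.beks.he

Nuclei (vowels): u, a, a, o, e, e → 6 syllables.
/u…a/ gap (V1→V2): just /t/ — single C goes to the following onset.
/a…a/ gap (V2→V3): cluster /mmj/ — the longest permitted-onset suffix is /mj/; onset = /mj/, preceding coda = /m/.
/a…o/ gap (V3→V4): just /r/ — single C goes to the following onset.
/o…e/ gap (V4→V5): /mb/ splits as /m/ + /b/ (/b/ is the longest suffix that is a licit onset).
/e…e/ gap (V5→V6): /ksh/ splits as /ks/ + /h/ (/h/ is the longest suffix that is a licit onset).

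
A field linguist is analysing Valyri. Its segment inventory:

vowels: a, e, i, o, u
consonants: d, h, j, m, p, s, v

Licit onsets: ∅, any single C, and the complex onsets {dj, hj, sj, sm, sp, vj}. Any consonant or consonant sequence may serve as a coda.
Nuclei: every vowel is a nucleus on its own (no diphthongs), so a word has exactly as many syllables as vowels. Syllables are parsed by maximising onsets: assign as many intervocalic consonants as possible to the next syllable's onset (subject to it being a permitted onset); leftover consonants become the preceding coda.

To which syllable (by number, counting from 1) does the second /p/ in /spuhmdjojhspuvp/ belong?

3

Vowels present: u, o, u; each is a nucleus, giving 3 syllables.
/u…o/ gap (V1→V2): /hmdj/ splits as /hm/ + /dj/ (/dj/ is the longest suffix that is a licit onset).
/o…u/ gap (V2→V3): /jhsp/ splits as /jh/ + /sp/ (/sp/ is the longest suffix that is a licit onset).
So the parse is spuhm.djojh.spuvp.
The second /p/ is in the onset of syllable 3 (/spuvp/).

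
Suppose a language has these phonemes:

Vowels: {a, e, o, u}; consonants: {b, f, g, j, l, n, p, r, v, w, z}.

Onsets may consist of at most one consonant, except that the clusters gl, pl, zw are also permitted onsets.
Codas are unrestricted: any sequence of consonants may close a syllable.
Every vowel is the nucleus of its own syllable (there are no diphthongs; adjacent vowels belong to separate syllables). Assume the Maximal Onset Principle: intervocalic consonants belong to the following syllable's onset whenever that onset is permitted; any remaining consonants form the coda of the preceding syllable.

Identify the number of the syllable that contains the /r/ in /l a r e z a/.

Nuclei (vowels): a, e, a → 3 syllables.
Between /a/ (V1) and /e/ (V2): /r/ is a single consonant, so it becomes the next onset.
Between /e/ (V2) and /a/ (V3): /z/ is a single consonant, so it becomes the next onset.
Result: la.re.za.
The /r/ is in the onset of syllable 2 (/re/).

2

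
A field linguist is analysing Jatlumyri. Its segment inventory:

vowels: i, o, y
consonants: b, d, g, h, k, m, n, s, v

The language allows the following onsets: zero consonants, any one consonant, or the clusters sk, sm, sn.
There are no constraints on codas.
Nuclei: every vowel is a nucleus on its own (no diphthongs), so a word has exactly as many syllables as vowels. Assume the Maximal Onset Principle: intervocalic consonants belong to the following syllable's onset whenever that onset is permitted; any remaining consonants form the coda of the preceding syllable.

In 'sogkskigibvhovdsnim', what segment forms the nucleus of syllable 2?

i

Vowels present: o, i, i, o, i; each is a nucleus, giving 5 syllables.
The second nucleus (vowel 2 from the left) is /i/.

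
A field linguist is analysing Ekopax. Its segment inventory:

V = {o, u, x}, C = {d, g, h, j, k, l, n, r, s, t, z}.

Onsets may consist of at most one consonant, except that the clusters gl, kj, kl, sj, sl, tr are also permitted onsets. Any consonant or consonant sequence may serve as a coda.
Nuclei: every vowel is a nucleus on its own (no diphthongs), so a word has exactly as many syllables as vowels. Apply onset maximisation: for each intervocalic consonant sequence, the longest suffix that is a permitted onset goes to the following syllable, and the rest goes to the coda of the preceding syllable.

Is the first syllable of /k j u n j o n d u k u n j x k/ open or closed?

The vowels are u, o, u, u, x — 5 nuclei, so 5 syllables.
V1 /u/ – V2 /o/: /nj/ splits as /n/ + /j/ (/j/ is the longest suffix that is a licit onset).
V2 /o/ – V3 /u/: cluster /nd/ — the longest permitted-onset suffix is /d/; onset = /d/, preceding coda = /n/.
V3 /u/ – V4 /u/: just /k/ — single C goes to the following onset.
V4 /u/ – V5 /x/: /nj/; trying suffixes from longest down, /j/ is the first permitted one, so coda /n/ | onset /j/.
So the parse is kjun.jon.du.kun.jxk.
Syllable 1 is /kjun/ with coda /n/, so it is closed.

closed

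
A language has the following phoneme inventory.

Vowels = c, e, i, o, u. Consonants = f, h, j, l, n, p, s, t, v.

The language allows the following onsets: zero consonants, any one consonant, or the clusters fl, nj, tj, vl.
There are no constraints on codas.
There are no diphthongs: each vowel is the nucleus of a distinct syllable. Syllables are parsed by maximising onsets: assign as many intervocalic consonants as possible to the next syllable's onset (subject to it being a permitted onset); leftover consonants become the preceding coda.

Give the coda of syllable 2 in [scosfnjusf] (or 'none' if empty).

The vowels are c, o, u — 3 nuclei, so 3 syllables.
V1 /c/ – V2 /o/: no consonants, so the boundary falls immediately after /c/.
V2 /o/ – V3 /u/: cluster /sfnj/ — the longest permitted-onset suffix is /nj/; onset = /nj/, preceding coda = /sf/.
So the parse is sc.osf.njusf.
Syllable 2 is /osf/: onset ∅, nucleus /o/, coda /sf/.

sf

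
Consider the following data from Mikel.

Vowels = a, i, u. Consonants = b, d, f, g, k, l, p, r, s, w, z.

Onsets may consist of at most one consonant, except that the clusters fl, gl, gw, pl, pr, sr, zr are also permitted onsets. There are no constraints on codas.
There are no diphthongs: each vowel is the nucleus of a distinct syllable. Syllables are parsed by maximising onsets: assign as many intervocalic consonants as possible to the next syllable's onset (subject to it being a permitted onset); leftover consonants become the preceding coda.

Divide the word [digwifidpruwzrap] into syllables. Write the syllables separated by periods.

di.gwi.fid.pruw.zrap

Vowels present: i, i, i, u, a; each is a nucleus, giving 5 syllables.
V1 /i/ – V2 /i/: /gw/ is a licit onset in full, so it all attaches to the next syllable.
V2 /i/ – V3 /i/: /f/ → onset of the next syllable (single consonants are always licit onsets).
V3 /i/ – V4 /u/: /dpr/; trying suffixes from longest down, /pr/ is the first permitted one, so coda /d/ | onset /pr/.
V4 /u/ – V5 /a/: /wzr/; trying suffixes from longest down, /zr/ is the first permitted one, so coda /w/ | onset /zr/.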